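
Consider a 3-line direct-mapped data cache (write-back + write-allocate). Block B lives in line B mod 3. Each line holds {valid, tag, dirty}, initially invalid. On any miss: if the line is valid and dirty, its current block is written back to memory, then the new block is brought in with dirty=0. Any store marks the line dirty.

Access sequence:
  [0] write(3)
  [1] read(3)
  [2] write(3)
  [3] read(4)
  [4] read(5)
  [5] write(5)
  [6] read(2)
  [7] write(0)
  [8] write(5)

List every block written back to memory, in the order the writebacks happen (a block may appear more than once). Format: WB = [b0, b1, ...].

WB = [5, 3]

0: W B3 → L0 miss [D]
1: R B3 → L0 hit [D]
2: W B3 → L0 hit [D]
3: R B4 → L1 miss [-]
4: R B5 → L2 miss [-]
5: W B5 → L2 hit [D]
6: R B2 → L2 miss wb→B5 [-]
7: W B0 → L0 miss wb→B3 [D]
8: W B5 → L2 miss [D]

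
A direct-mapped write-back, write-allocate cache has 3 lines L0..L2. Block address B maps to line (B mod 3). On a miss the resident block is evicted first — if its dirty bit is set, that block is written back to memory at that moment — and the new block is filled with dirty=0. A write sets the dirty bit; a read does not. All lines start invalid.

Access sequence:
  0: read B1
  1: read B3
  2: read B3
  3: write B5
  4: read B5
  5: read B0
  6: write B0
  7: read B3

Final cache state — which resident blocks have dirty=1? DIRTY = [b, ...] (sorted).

DIRTY = [5]

0: R B1 → L1 miss [-]
1: R B3 → L0 miss [-]
2: R B3 → L0 hit [-]
3: W B5 → L2 miss [D]
4: R B5 → L2 hit [D]
5: R B0 → L0 miss [-]
6: W B0 → L0 hit [D]
7: R B3 → L0 miss wb→B0 [-]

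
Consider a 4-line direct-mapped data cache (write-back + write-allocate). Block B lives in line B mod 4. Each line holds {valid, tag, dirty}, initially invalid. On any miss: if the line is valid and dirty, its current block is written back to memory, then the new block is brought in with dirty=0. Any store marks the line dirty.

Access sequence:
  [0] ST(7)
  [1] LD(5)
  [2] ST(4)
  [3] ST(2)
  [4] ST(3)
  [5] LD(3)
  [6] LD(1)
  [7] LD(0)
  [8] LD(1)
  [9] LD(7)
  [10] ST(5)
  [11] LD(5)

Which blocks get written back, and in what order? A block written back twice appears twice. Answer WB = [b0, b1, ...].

0: W B7 -> L3 miss  d=D]
1: R B5 -> L1 miss  d=-]
2: W B4 -> L0 miss  d=D]
3: W B2 -> L2 miss  d=D]
4: W B3 -> L3 miss wb->B7  d=D]
5: R B3 -> L3 hit  d=D]
6: R B1 -> L1 miss  d=-]
7: R B0 -> L0 miss wb->B4  d=-]
8: R B1 -> L1 hit  d=-]
9: R B7 -> L3 miss wb->B3  d=-]
10: W B5 -> L1 miss  d=D]
11: R B5 -> L1 hit  d=D]

WB = [7, 4, 3]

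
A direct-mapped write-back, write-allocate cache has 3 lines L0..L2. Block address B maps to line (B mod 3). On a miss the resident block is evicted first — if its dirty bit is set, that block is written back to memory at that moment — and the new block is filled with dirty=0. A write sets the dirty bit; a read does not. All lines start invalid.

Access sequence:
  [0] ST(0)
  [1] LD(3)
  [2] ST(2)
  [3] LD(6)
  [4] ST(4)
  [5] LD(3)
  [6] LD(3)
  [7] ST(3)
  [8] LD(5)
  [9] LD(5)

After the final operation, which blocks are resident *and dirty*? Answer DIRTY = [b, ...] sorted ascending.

0: W B0 → L0 miss [D]
1: R B3 → L0 miss wb→B0 [-]
2: W B2 → L2 miss [D]
3: R B6 → L0 miss [-]
4: W B4 → L1 miss [D]
5: R B3 → L0 miss [-]
6: R B3 → L0 hit [-]
7: W B3 → L0 hit [D]
8: R B5 → L2 miss wb→B2 [-]
9: R B5 → L2 hit [-]

DIRTY = [3, 4]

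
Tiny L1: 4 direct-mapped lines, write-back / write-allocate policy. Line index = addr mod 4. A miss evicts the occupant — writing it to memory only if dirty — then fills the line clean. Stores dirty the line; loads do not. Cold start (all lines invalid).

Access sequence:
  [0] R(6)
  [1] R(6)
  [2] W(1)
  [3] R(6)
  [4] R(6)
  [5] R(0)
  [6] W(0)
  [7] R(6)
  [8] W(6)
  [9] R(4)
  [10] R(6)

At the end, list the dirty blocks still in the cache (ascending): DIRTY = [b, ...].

DIRTY = [1, 6]

  0 | R B6 → L2 miss [-]
  1 | R B6 → L2 hit [-]
  2 | W B1 → L1 miss [D]
  3 | R B6 → L2 hit [-]
  4 | R B6 → L2 hit [-]
  5 | R B0 → L0 miss [-]
  6 | W B0 → L0 hit [D]
  7 | R B6 → L2 hit [-]
  8 | W B6 → L2 hit [D]
  9 | R B4 → L0 miss wb→B0 [-]
  10 | R B6 → L2 hit [D]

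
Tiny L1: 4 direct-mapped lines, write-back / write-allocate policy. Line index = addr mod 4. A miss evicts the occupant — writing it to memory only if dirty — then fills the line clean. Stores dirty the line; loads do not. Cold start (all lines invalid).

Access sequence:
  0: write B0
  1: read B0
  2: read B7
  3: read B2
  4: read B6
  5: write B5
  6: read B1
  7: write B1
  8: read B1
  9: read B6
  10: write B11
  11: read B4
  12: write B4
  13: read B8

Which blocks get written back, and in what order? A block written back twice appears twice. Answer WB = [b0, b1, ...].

0: W B0 → L0 miss [D]
1: R B0 → L0 hit [D]
2: R B7 → L3 miss [-]
3: R B2 → L2 miss [-]
4: R B6 → L2 miss [-]
5: W B5 → L1 miss [D]
6: R B1 → L1 miss wb→B5 [-]
7: W B1 → L1 hit [D]
8: R B1 → L1 hit [D]
9: R B6 → L2 hit [-]
10: W B11 → L3 miss [D]
11: R B4 → L0 miss wb→B0 [-]
12: W B4 → L0 hit [D]
13: R B8 → L0 miss wb→B4 [-]

WB = [5, 0, 4]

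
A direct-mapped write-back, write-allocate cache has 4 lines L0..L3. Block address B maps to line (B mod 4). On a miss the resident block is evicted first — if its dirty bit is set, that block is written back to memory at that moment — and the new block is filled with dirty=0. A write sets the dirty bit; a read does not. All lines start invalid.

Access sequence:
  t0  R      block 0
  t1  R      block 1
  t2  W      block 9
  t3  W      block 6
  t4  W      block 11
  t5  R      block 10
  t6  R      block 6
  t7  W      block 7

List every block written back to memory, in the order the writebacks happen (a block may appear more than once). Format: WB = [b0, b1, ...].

0: R B0 → L0 miss [-]
1: R B1 → L1 miss [-]
2: W B9 → L1 miss [D]
3: W B6 → L2 miss [D]
4: W B11 → L3 miss [D]
5: R B10 → L2 miss wb→B6 [-]
6: R B6 → L2 miss [-]
7: W B7 → L3 miss wb→B11 [D]

WB = [6, 11]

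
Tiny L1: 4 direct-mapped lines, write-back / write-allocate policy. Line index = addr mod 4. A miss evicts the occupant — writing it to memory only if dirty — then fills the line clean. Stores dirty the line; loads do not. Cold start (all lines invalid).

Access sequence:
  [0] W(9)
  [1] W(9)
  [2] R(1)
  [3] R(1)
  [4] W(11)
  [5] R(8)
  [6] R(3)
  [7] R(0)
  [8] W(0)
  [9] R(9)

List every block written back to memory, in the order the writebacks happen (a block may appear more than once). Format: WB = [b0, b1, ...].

  0 | W B9 → L1 miss [D]
  1 | W B9 → L1 hit [D]
  2 | R B1 → L1 miss wb→B9 [-]
  3 | R B1 → L1 hit [-]
  4 | W B11 → L3 miss [D]
  5 | R B8 → L0 miss [-]
  6 | R B3 → L3 miss wb→B11 [-]
  7 | R B0 → L0 miss [-]
  8 | W B0 → L0 hit [D]
  9 | R B9 → L1 miss [-]

WB = [9, 11]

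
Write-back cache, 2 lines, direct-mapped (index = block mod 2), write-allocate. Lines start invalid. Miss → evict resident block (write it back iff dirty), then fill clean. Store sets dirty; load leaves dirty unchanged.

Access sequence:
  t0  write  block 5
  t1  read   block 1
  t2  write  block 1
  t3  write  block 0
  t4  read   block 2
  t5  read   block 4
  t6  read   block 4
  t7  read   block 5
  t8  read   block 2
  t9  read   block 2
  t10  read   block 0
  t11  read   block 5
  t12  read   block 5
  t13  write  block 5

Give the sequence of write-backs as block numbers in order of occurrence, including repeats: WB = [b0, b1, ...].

WB = [5, 0, 1]

  0 | W B5 → L1 miss [D]
  1 | R B1 → L1 miss wb→B5 [-]
  2 | W B1 → L1 hit [D]
  3 | W B0 → L0 miss [D]
  4 | R B2 → L0 miss wb→B0 [-]
  5 | R B4 → L0 miss [-]
  6 | R B4 → L0 hit [-]
  7 | R B5 → L1 miss wb→B1 [-]
  8 | R B2 → L0 miss [-]
  9 | R B2 → L0 hit [-]
  10 | R B0 → L0 miss [-]
  11 | R B5 → L1 hit [-]
  12 | R B5 → L1 hit [-]
  13 | W B5 → L1 hit [D]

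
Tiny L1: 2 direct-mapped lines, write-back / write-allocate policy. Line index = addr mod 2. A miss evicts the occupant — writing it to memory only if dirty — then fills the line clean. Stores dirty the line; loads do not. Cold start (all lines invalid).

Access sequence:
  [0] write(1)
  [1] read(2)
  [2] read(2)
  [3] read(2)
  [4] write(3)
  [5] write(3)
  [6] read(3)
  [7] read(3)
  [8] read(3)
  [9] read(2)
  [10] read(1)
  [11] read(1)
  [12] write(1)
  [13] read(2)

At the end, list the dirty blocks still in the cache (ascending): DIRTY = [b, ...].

0: W B1 → L1 miss [D]
1: R B2 → L0 miss [-]
2: R B2 → L0 hit [-]
3: R B2 → L0 hit [-]
4: W B3 → L1 miss wb→B1 [D]
5: W B3 → L1 hit [D]
6: R B3 → L1 hit [D]
7: R B3 → L1 hit [D]
8: R B3 → L1 hit [D]
9: R B2 → L0 hit [-]
10: R B1 → L1 miss wb→B3 [-]
11: R B1 → L1 hit [-]
12: W B1 → L1 hit [D]
13: R B2 → L0 hit [-]

DIRTY = [1]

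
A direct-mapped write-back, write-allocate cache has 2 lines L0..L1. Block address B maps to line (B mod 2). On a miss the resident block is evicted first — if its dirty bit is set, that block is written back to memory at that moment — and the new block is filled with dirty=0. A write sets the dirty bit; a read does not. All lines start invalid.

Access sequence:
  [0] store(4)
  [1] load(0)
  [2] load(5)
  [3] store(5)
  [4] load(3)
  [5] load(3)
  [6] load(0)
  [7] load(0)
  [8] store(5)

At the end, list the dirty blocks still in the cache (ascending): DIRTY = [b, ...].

  0 | W B4 → L0 miss [D]
  1 | R B0 → L0 miss wb→B4 [-]
  2 | R B5 → L1 miss [-]
  3 | W B5 → L1 hit [D]
  4 | R B3 → L1 miss wb→B5 [-]
  5 | R B3 → L1 hit [-]
  6 | R B0 → L0 hit [-]
  7 | R B0 → L0 hit [-]
  8 | W B5 → L1 miss [D]

DIRTY = [5]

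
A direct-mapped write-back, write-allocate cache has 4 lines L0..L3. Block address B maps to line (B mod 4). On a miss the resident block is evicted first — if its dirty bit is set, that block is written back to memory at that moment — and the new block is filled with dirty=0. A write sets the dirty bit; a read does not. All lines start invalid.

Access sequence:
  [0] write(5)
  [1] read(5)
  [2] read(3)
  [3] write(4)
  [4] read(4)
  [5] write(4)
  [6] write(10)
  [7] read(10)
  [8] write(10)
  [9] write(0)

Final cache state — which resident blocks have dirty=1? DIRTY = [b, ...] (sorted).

DIRTY = [0, 5, 10]

0: W B5 -> L1 miss  d=D]
1: R B5 -> L1 hit  d=D]
2: R B3 -> L3 miss  d=-]
3: W B4 -> L0 miss  d=D]
4: R B4 -> L0 hit  d=D]
5: W B4 -> L0 hit  d=D]
6: W B10 -> L2 miss  d=D]
7: R B10 -> L2 hit  d=D]
8: W B10 -> L2 hit  d=D]
9: W B0 -> L0 miss wb->B4  d=D]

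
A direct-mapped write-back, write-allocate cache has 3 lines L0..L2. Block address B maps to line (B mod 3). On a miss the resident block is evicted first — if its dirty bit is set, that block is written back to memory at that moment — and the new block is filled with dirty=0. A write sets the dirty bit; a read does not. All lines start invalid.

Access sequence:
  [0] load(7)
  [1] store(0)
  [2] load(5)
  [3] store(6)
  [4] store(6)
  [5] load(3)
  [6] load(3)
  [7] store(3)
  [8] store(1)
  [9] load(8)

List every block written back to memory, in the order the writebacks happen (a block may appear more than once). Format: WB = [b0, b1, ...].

WB = [0, 6]

  0 | R B7 → L1 miss [-]
  1 | W B0 → L0 miss [D]
  2 | R B5 → L2 miss [-]
  3 | W B6 → L0 miss wb→B0 [D]
  4 | W B6 → L0 hit [D]
  5 | R B3 → L0 miss wb→B6 [-]
  6 | R B3 → L0 hit [-]
  7 | W B3 → L0 hit [D]
  8 | W B1 → L1 miss [D]
  9 | R B8 → L2 miss [-]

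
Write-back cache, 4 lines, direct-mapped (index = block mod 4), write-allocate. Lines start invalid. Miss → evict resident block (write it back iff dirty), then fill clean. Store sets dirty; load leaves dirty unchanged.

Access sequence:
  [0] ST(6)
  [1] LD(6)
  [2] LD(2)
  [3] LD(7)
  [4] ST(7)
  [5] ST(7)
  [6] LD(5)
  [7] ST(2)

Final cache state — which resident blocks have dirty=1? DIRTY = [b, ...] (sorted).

DIRTY = [2, 7]

0: W B6 -> L2 miss  d=D]
1: R B6 -> L2 hit  d=D]
2: R B2 -> L2 miss wb->B6  d=-]
3: R B7 -> L3 miss  d=-]
4: W B7 -> L3 hit  d=D]
5: W B7 -> L3 hit  d=D]
6: R B5 -> L1 miss  d=-]
7: W B2 -> L2 hit  d=D]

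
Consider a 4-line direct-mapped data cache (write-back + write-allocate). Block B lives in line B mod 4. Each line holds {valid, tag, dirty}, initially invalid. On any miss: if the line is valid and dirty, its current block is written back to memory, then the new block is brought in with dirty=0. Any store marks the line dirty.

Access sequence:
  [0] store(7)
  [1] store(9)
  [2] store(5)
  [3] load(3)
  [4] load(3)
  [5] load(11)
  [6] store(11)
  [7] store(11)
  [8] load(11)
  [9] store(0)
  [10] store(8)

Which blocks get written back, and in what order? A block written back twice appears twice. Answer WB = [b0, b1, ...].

  0 | W B7 → L3 miss [D]
  1 | W B9 → L1 miss [D]
  2 | W B5 → L1 miss wb→B9 [D]
  3 | R B3 → L3 miss wb→B7 [-]
  4 | R B3 → L3 hit [-]
  5 | R B11 → L3 miss [-]
  6 | W B11 → L3 hit [D]
  7 | W B11 → L3 hit [D]
  8 | R B11 → L3 hit [D]
  9 | W B0 → L0 miss [D]
  10 | W B8 → L0 miss wb→B0 [D]

WB = [9, 7, 0]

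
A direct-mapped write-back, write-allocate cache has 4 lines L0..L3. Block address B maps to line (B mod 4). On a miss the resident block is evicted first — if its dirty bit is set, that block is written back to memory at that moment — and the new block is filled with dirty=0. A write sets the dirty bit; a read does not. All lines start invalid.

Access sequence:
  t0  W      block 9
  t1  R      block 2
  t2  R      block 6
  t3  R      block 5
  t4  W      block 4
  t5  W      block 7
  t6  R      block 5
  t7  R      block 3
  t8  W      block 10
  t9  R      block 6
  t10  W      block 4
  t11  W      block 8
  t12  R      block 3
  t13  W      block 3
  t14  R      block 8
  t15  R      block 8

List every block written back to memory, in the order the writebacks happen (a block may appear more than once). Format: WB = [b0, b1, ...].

  0 | W B9 → L1 miss [D]
  1 | R B2 → L2 miss [-]
  2 | R B6 → L2 miss [-]
  3 | R B5 → L1 miss wb→B9 [-]
  4 | W B4 → L0 miss [D]
  5 | W B7 → L3 miss [D]
  6 | R B5 → L1 hit [-]
  7 | R B3 → L3 miss wb→B7 [-]
  8 | W B10 → L2 miss [D]
  9 | R B6 → L2 miss wb→B10 [-]
  10 | W B4 → L0 hit [D]
  11 | W B8 → L0 miss wb→B4 [D]
  12 | R B3 → L3 hit [-]
  13 | W B3 → L3 hit [D]
  14 | R B8 → L0 hit [D]
  15 | R B8 → L0 hit [D]

WB = [9, 7, 10, 4]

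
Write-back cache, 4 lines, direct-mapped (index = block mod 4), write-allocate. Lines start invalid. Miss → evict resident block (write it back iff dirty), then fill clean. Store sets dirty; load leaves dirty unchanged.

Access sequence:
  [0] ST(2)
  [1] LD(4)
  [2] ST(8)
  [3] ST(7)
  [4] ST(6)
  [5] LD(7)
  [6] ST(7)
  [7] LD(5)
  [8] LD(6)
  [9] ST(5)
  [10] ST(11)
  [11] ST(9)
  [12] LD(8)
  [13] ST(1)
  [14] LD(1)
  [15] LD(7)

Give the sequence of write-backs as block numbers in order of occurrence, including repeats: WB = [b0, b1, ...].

WB = [2, 7, 5, 9, 11]

0: W B2 → L2 miss [D]
1: R B4 → L0 miss [-]
2: W B8 → L0 miss [D]
3: W B7 → L3 miss [D]
4: W B6 → L2 miss wb→B2 [D]
5: R B7 → L3 hit [D]
6: W B7 → L3 hit [D]
7: R B5 → L1 miss [-]
8: R B6 → L2 hit [D]
9: W B5 → L1 hit [D]
10: W B11 → L3 miss wb→B7 [D]
11: W B9 → L1 miss wb→B5 [D]
12: R B8 → L0 hit [D]
13: W B1 → L1 miss wb→B9 [D]
14: R B1 → L1 hit [D]
15: R B7 → L3 miss wb→B11 [-]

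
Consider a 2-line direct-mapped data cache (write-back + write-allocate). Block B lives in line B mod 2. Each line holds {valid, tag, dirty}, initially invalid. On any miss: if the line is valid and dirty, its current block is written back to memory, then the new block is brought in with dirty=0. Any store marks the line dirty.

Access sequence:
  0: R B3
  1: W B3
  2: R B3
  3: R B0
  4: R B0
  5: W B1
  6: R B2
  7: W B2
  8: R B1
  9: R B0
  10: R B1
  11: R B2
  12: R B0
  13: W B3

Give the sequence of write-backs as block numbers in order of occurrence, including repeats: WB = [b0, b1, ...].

WB = [3, 2, 1]

0: R B3 -> L1 miss  d=-]
1: W B3 -> L1 hit  d=D]
2: R B3 -> L1 hit  d=D]
3: R B0 -> L0 miss  d=-]
4: R B0 -> L0 hit  d=-]
5: W B1 -> L1 miss wb->B3  d=D]
6: R B2 -> L0 miss  d=-]
7: W B2 -> L0 hit  d=D]
8: R B1 -> L1 hit  d=D]
9: R B0 -> L0 miss wb->B2  d=-]
10: R B1 -> L1 hit  d=D]
11: R B2 -> L0 miss  d=-]
12: R B0 -> L0 miss  d=-]
13: W B3 -> L1 miss wb->B1  d=D]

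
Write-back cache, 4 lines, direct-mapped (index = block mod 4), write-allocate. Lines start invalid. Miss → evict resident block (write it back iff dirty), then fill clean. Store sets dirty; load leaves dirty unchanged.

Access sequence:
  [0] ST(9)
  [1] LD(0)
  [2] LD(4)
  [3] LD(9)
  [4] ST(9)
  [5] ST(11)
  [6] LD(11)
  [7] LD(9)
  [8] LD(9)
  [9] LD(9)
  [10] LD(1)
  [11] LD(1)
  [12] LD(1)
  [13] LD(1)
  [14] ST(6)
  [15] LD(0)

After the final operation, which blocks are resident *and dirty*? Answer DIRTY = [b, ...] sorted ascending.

DIRTY = [6, 11]

0: W B9 -> L1 miss  d=D]
1: R B0 -> L0 miss  d=-]
2: R B4 -> L0 miss  d=-]
3: R B9 -> L1 hit  d=D]
4: W B9 -> L1 hit  d=D]
5: W B11 -> L3 miss  d=D]
6: R B11 -> L3 hit  d=D]
7: R B9 -> L1 hit  d=D]
8: R B9 -> L1 hit  d=D]
9: R B9 -> L1 hit  d=D]
10: R B1 -> L1 miss wb->B9  d=-]
11: R B1 -> L1 hit  d=-]
12: R B1 -> L1 hit  d=-]
13: R B1 -> L1 hit  d=-]
14: W B6 -> L2 miss  d=D]
15: R B0 -> L0 miss  d=-]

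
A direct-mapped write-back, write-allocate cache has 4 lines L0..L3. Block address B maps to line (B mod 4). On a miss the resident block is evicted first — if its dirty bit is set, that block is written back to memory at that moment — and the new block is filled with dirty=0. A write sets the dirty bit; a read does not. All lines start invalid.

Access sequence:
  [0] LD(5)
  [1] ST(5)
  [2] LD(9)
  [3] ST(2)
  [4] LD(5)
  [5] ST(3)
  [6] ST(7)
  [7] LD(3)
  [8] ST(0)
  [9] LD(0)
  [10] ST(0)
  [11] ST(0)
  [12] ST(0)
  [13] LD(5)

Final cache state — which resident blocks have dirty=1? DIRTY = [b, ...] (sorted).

0: R B5 → L1 miss [-]
1: W B5 → L1 hit [D]
2: R B9 → L1 miss wb→B5 [-]
3: W B2 → L2 miss [D]
4: R B5 → L1 miss [-]
5: W B3 → L3 miss [D]
6: W B7 → L3 miss wb→B3 [D]
7: R B3 → L3 miss wb→B7 [-]
8: W B0 → L0 miss [D]
9: R B0 → L0 hit [D]
10: W B0 → L0 hit [D]
11: W B0 → L0 hit [D]
12: W B0 → L0 hit [D]
13: R B5 → L1 hit [-]

DIRTY = [0, 2]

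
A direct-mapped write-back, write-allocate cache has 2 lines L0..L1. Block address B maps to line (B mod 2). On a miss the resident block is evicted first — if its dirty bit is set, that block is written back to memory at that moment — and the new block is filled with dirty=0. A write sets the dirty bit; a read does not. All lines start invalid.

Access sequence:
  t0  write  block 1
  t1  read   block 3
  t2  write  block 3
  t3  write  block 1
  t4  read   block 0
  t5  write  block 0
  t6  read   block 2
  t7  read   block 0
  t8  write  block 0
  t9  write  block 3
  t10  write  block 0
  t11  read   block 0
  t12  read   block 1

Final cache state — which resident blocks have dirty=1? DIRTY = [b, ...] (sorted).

0: W B1 -> L1 miss  d=D]
1: R B3 -> L1 miss wb->B1  d=-]
2: W B3 -> L1 hit  d=D]
3: W B1 -> L1 miss wb->B3  d=D]
4: R B0 -> L0 miss  d=-]
5: W B0 -> L0 hit  d=D]
6: R B2 -> L0 miss wb->B0  d=-]
7: R B0 -> L0 miss  d=-]
8: W B0 -> L0 hit  d=D]
9: W B3 -> L1 miss wb->B1  d=D]
10: W B0 -> L0 hit  d=D]
11: R B0 -> L0 hit  d=D]
12: R B1 -> L1 miss wb->B3  d=-]

DIRTY = [0]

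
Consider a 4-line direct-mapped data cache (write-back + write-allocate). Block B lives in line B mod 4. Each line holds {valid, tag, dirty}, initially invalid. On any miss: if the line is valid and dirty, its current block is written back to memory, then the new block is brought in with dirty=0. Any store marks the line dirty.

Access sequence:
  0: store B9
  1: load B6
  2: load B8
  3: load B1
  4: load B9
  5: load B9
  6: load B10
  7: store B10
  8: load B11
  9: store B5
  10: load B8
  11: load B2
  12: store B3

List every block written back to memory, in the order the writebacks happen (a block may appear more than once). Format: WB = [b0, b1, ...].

  0 | W B9 → L1 miss [D]
  1 | R B6 → L2 miss [-]
  2 | R B8 → L0 miss [-]
  3 | R B1 → L1 miss wb→B9 [-]
  4 | R B9 → L1 miss [-]
  5 | R B9 → L1 hit [-]
  6 | R B10 → L2 miss [-]
  7 | W B10 → L2 hit [D]
  8 | R B11 → L3 miss [-]
  9 | W B5 → L1 miss [D]
  10 | R B8 → L0 hit [-]
  11 | R B2 → L2 miss wb→B10 [-]
  12 | W B3 → L3 miss [D]

WB = [9, 10]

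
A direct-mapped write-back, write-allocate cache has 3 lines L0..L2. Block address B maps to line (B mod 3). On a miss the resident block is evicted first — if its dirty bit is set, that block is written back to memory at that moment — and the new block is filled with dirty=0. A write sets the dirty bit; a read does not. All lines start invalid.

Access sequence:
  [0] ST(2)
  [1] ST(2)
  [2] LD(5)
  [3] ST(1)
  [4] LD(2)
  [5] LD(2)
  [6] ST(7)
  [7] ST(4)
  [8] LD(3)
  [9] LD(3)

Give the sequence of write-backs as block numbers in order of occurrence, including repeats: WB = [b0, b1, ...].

  0 | W B2 → L2 miss [D]
  1 | W B2 → L2 hit [D]
  2 | R B5 → L2 miss wb→B2 [-]
  3 | W B1 → L1 miss [D]
  4 | R B2 → L2 miss [-]
  5 | R B2 → L2 hit [-]
  6 | W B7 → L1 miss wb→B1 [D]
  7 | W B4 → L1 miss wb→B7 [D]
  8 | R B3 → L0 miss [-]
  9 | R B3 → L0 hit [-]

WB = [2, 1, 7]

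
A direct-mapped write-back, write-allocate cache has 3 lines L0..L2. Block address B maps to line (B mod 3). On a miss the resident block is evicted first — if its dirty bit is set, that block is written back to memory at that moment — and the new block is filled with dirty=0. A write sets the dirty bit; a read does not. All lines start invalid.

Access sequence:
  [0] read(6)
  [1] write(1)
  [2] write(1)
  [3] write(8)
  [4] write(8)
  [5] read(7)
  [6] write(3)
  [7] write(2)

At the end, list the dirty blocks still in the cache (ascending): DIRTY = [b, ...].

DIRTY = [2, 3]

  0 | R B6 → L0 miss [-]
  1 | W B1 → L1 miss [D]
  2 | W B1 → L1 hit [D]
  3 | W B8 → L2 miss [D]
  4 | W B8 → L2 hit [D]
  5 | R B7 → L1 miss wb→B1 [-]
  6 | W B3 → L0 miss [D]
  7 | W B2 → L2 miss wb→B8 [D]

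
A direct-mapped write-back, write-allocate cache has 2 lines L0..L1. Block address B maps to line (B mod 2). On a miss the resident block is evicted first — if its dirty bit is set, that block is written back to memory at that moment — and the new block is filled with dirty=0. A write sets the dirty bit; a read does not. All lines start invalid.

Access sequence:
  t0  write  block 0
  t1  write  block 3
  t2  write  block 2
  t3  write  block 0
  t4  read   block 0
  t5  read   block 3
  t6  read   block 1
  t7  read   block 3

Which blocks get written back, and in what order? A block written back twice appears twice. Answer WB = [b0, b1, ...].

WB = [0, 2, 3]

0: W B0 -> L0 miss  d=D]
1: W B3 -> L1 miss  d=D]
2: W B2 -> L0 miss wb->B0  d=D]
3: W B0 -> L0 miss wb->B2  d=D]
4: R B0 -> L0 hit  d=D]
5: R B3 -> L1 hit  d=D]
6: R B1 -> L1 miss wb->B3  d=-]
7: R B3 -> L1 miss  d=-]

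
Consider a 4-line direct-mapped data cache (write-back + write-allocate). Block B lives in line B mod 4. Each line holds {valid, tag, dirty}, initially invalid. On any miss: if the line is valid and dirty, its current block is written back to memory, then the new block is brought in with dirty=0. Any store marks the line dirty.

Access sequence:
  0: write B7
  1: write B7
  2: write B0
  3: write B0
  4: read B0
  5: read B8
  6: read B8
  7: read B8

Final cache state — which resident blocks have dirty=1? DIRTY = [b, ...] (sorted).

0: W B7 -> L3 miss  d=D]
1: W B7 -> L3 hit  d=D]
2: W B0 -> L0 miss  d=D]
3: W B0 -> L0 hit  d=D]
4: R B0 -> L0 hit  d=D]
5: R B8 -> L0 miss wb->B0  d=-]
6: R B8 -> L0 hit  d=-]
7: R B8 -> L0 hit  d=-]

DIRTY = [7]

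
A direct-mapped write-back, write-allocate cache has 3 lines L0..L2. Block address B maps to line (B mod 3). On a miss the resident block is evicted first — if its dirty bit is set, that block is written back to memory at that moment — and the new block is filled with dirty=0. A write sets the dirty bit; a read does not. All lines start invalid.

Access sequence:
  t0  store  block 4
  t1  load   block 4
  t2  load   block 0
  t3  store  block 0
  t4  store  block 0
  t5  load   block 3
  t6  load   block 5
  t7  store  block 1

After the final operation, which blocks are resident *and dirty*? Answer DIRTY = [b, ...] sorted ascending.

DIRTY = [1]

0: W B4 → L1 miss [D]
1: R B4 → L1 hit [D]
2: R B0 → L0 miss [-]
3: W B0 → L0 hit [D]
4: W B0 → L0 hit [D]
5: R B3 → L0 miss wb→B0 [-]
6: R B5 → L2 miss [-]
7: W B1 → L1 miss wb→B4 [D]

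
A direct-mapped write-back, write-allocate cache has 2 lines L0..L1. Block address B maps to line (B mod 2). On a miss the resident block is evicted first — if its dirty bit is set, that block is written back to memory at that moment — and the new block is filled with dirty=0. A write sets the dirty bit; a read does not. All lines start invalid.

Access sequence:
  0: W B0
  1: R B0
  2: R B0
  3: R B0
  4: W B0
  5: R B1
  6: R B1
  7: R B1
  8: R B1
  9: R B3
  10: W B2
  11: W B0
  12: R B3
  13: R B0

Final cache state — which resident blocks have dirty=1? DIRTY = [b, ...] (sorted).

0: W B0 → L0 miss [D]
1: R B0 → L0 hit [D]
2: R B0 → L0 hit [D]
3: R B0 → L0 hit [D]
4: W B0 → L0 hit [D]
5: R B1 → L1 miss [-]
6: R B1 → L1 hit [-]
7: R B1 → L1 hit [-]
8: R B1 → L1 hit [-]
9: R B3 → L1 miss [-]
10: W B2 → L0 miss wb→B0 [D]
11: W B0 → L0 miss wb→B2 [D]
12: R B3 → L1 hit [-]
13: R B0 → L0 hit [D]

DIRTY = [0]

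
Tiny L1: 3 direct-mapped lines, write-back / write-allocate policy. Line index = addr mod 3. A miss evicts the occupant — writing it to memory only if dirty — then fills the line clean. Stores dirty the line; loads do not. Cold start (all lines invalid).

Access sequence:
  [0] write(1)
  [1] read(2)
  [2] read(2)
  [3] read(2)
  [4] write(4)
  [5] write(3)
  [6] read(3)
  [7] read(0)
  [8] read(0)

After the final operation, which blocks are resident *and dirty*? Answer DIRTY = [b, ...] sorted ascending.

0: W B1 → L1 miss [D]
1: R B2 → L2 miss [-]
2: R B2 → L2 hit [-]
3: R B2 → L2 hit [-]
4: W B4 → L1 miss wb→B1 [D]
5: W B3 → L0 miss [D]
6: R B3 → L0 hit [D]
7: R B0 → L0 miss wb→B3 [-]
8: R B0 → L0 hit [-]

DIRTY = [4]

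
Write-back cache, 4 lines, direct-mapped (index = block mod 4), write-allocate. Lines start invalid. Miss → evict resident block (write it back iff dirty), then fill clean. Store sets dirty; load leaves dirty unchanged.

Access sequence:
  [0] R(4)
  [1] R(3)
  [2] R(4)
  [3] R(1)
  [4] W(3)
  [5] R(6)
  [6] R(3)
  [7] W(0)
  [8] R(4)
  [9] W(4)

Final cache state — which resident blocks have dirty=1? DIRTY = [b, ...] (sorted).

DIRTY = [3, 4]

  0 | R B4 → L0 miss [-]
  1 | R B3 → L3 miss [-]
  2 | R B4 → L0 hit [-]
  3 | R B1 → L1 miss [-]
  4 | W B3 → L3 hit [D]
  5 | R B6 → L2 miss [-]
  6 | R B3 → L3 hit [D]
  7 | W B0 → L0 miss [D]
  8 | R B4 → L0 miss wb→B0 [-]
  9 | W B4 → L0 hit [D]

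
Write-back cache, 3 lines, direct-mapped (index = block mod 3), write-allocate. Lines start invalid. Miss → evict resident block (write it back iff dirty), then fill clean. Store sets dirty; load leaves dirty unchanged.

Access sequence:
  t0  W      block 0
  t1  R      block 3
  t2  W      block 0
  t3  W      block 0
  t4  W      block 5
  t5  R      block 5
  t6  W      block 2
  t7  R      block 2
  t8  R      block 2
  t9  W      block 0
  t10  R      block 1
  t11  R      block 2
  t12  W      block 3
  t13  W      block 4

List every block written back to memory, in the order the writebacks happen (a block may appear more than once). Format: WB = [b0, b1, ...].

  0 | W B0 → L0 miss [D]
  1 | R B3 → L0 miss wb→B0 [-]
  2 | W B0 → L0 miss [D]
  3 | W B0 → L0 hit [D]
  4 | W B5 → L2 miss [D]
  5 | R B5 → L2 hit [D]
  6 | W B2 → L2 miss wb→B5 [D]
  7 | R B2 → L2 hit [D]
  8 | R B2 → L2 hit [D]
  9 | W B0 → L0 hit [D]
  10 | R B1 → L1 miss [-]
  11 | R B2 → L2 hit [D]
  12 | W B3 → L0 miss wb→B0 [D]
  13 | W B4 → L1 miss [D]

WB = [0, 5, 0]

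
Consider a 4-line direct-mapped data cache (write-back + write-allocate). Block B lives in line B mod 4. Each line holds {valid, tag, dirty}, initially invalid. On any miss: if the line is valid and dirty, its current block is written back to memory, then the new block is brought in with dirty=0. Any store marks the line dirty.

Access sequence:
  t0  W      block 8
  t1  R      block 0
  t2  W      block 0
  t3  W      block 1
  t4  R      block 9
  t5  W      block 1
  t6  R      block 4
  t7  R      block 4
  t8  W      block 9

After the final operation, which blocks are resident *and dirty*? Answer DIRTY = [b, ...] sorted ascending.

0: W B8 -> L0 miss  d=D]
1: R B0 -> L0 miss wb->B8  d=-]
2: W B0 -> L0 hit  d=D]
3: W B1 -> L1 miss  d=D]
4: R B9 -> L1 miss wb->B1  d=-]
5: W B1 -> L1 miss  d=D]
6: R B4 -> L0 miss wb->B0  d=-]
7: R B4 -> L0 hit  d=-]
8: W B9 -> L1 miss wb->B1  d=D]

DIRTY = [9]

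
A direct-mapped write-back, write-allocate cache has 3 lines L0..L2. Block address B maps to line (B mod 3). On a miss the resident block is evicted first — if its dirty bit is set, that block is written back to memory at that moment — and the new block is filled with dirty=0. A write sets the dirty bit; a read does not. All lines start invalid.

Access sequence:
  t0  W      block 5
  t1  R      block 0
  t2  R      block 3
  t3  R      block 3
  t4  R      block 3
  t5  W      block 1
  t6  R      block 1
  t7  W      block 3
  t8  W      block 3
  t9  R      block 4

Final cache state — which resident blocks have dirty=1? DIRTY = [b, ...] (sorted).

0: W B5 -> L2 miss  d=D]
1: R B0 -> L0 miss  d=-]
2: R B3 -> L0 miss  d=-]
3: R B3 -> L0 hit  d=-]
4: R B3 -> L0 hit  d=-]
5: W B1 -> L1 miss  d=D]
6: R B1 -> L1 hit  d=D]
7: W B3 -> L0 hit  d=D]
8: W B3 -> L0 hit  d=D]
9: R B4 -> L1 miss wb->B1  d=-]

DIRTY = [3, 5]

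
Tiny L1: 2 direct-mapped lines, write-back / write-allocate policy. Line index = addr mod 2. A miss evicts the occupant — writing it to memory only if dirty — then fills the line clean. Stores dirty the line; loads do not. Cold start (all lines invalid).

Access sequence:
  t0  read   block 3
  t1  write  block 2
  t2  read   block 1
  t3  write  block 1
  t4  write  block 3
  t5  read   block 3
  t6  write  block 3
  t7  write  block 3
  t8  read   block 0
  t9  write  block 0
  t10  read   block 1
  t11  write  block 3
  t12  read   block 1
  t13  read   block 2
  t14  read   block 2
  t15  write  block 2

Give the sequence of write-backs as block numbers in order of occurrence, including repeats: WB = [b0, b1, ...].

WB = [1, 2, 3, 3, 0]

0: R B3 -> L1 miss  d=-]
1: W B2 -> L0 miss  d=D]
2: R B1 -> L1 miss  d=-]
3: W B1 -> L1 hit  d=D]
4: W B3 -> L1 miss wb->B1  d=D]
5: R B3 -> L1 hit  d=D]
6: W B3 -> L1 hit  d=D]
7: W B3 -> L1 hit  d=D]
8: R B0 -> L0 miss wb->B2  d=-]
9: W B0 -> L0 hit  d=D]
10: R B1 -> L1 miss wb->B3  d=-]
11: W B3 -> L1 miss  d=D]
12: R B1 -> L1 miss wb->B3  d=-]
13: R B2 -> L0 miss wb->B0  d=-]
14: R B2 -> L0 hit  d=-]
15: W B2 -> L0 hit  d=D]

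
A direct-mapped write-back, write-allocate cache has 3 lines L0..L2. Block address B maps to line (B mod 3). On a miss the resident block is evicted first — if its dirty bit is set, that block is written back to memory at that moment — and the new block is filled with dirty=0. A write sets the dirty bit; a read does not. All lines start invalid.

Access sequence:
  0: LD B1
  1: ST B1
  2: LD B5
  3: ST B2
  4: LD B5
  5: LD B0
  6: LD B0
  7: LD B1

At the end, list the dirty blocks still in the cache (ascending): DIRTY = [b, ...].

DIRTY = [1]

  0 | R B1 → L1 miss [-]
  1 | W B1 → L1 hit [D]
  2 | R B5 → L2 miss [-]
  3 | W B2 → L2 miss [D]
  4 | R B5 → L2 miss wb→B2 [-]
  5 | R B0 → L0 miss [-]
  6 | R B0 → L0 hit [-]
  7 | R B1 → L1 hit [D]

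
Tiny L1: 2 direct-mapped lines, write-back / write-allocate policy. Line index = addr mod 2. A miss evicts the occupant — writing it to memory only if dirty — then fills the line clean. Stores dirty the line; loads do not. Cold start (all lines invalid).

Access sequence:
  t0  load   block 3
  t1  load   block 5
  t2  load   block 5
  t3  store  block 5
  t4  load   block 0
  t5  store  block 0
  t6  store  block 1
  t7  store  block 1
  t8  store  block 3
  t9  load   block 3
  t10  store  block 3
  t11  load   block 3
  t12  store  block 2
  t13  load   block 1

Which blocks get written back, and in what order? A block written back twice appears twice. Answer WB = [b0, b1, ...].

  0 | R B3 → L1 miss [-]
  1 | R B5 → L1 miss [-]
  2 | R B5 → L1 hit [-]
  3 | W B5 → L1 hit [D]
  4 | R B0 → L0 miss [-]
  5 | W B0 → L0 hit [D]
  6 | W B1 → L1 miss wb→B5 [D]
  7 | W B1 → L1 hit [D]
  8 | W B3 → L1 miss wb→B1 [D]
  9 | R B3 → L1 hit [D]
  10 | W B3 → L1 hit [D]
  11 | R B3 → L1 hit [D]
  12 | W B2 → L0 miss wb→B0 [D]
  13 | R B1 → L1 miss wb→B3 [-]

WB = [5, 1, 0, 3]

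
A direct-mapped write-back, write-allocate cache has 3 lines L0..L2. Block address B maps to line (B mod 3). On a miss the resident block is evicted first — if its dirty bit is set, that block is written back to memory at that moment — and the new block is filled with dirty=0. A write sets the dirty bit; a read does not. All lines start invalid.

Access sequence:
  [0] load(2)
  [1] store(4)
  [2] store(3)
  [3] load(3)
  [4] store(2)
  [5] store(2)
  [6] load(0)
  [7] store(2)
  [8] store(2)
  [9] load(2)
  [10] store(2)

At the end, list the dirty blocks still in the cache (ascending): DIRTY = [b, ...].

  0 | R B2 → L2 miss [-]
  1 | W B4 → L1 miss [D]
  2 | W B3 → L0 miss [D]
  3 | R B3 → L0 hit [D]
  4 | W B2 → L2 hit [D]
  5 | W B2 → L2 hit [D]
  6 | R B0 → L0 miss wb→B3 [-]
  7 | W B2 → L2 hit [D]
  8 | W B2 → L2 hit [D]
  9 | R B2 → L2 hit [D]
  10 | W B2 → L2 hit [D]

DIRTY = [2, 4]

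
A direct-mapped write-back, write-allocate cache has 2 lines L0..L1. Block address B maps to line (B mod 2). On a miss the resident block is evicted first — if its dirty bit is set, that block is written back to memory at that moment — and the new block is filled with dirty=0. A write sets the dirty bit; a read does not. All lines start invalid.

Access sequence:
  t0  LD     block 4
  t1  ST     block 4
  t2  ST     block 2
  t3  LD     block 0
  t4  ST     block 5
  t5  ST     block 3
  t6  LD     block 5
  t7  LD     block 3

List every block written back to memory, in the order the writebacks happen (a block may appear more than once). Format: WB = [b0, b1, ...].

WB = [4, 2, 5, 3]

  0 | R B4 → L0 miss [-]
  1 | W B4 → L0 hit [D]
  2 | W B2 → L0 miss wb→B4 [D]
  3 | R B0 → L0 miss wb→B2 [-]
  4 | W B5 → L1 miss [D]
  5 | W B3 → L1 miss wb→B5 [D]
  6 | R B5 → L1 miss wb→B3 [-]
  7 | R B3 → L1 miss [-]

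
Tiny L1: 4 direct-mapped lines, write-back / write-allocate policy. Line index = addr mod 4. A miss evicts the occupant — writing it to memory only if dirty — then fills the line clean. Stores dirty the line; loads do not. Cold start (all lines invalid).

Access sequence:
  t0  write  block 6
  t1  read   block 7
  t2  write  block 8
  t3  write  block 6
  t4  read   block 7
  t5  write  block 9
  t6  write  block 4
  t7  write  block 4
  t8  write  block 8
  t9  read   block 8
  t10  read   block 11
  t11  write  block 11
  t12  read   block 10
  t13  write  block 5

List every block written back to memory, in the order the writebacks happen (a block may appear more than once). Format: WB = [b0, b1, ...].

WB = [8, 4, 6, 9]

0: W B6 → L2 miss [D]
1: R B7 → L3 miss [-]
2: W B8 → L0 miss [D]
3: W B6 → L2 hit [D]
4: R B7 → L3 hit [-]
5: W B9 → L1 miss [D]
6: W B4 → L0 miss wb→B8 [D]
7: W B4 → L0 hit [D]
8: W B8 → L0 miss wb→B4 [D]
9: R B8 → L0 hit [D]
10: R B11 → L3 miss [-]
11: W B11 → L3 hit [D]
12: R B10 → L2 miss wb→B6 [-]
13: W B5 → L1 miss wb→B9 [D]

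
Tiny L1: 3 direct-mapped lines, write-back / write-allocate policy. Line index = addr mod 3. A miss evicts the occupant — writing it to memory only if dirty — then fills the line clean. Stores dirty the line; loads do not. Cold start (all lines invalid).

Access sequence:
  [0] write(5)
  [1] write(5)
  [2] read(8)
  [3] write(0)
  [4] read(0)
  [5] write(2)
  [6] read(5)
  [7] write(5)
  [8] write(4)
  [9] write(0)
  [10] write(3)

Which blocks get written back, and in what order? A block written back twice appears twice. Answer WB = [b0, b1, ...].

  0 | W B5 → L2 miss [D]
  1 | W B5 → L2 hit [D]
  2 | R B8 → L2 miss wb→B5 [-]
  3 | W B0 → L0 miss [D]
  4 | R B0 → L0 hit [D]
  5 | W B2 → L2 miss [D]
  6 | R B5 → L2 miss wb→B2 [-]
  7 | W B5 → L2 hit [D]
  8 | W B4 → L1 miss [D]
  9 | W B0 → L0 hit [D]
  10 | W B3 → L0 miss wb→B0 [D]

WB = [5, 2, 0]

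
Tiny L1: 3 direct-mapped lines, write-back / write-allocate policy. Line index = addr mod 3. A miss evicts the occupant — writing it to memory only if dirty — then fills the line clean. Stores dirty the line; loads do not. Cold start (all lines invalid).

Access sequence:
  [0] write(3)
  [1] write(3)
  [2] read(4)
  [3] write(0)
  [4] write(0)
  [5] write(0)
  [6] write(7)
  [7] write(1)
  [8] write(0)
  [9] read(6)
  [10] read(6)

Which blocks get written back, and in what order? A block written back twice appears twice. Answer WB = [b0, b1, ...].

WB = [3, 7, 0]

  0 | W B3 → L0 miss [D]
  1 | W B3 → L0 hit [D]
  2 | R B4 → L1 miss [-]
  3 | W B0 → L0 miss wb→B3 [D]
  4 | W B0 → L0 hit [D]
  5 | W B0 → L0 hit [D]
  6 | W B7 → L1 miss [D]
  7 | W B1 → L1 miss wb→B7 [D]
  8 | W B0 → L0 hit [D]
  9 | R B6 → L0 miss wb→B0 [-]
  10 | R B6 → L0 hit [-]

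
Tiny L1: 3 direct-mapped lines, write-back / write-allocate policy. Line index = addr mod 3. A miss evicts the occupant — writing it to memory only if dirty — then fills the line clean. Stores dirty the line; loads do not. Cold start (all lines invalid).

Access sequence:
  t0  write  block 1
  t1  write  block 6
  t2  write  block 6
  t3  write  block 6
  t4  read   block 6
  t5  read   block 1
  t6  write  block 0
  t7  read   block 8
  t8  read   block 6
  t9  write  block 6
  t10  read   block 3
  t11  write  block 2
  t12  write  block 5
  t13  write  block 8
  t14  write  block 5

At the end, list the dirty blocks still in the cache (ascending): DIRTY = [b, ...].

DIRTY = [1, 5]

0: W B1 -> L1 miss  d=D]
1: W B6 -> L0 miss  d=D]
2: W B6 -> L0 hit  d=D]
3: W B6 -> L0 hit  d=D]
4: R B6 -> L0 hit  d=D]
5: R B1 -> L1 hit  d=D]
6: W B0 -> L0 miss wb->B6  d=D]
7: R B8 -> L2 miss  d=-]
8: R B6 -> L0 miss wb->B0  d=-]
9: W B6 -> L0 hit  d=D]
10: R B3 -> L0 miss wb->B6  d=-]
11: W B2 -> L2 miss  d=D]
12: W B5 -> L2 miss wb->B2  d=D]
13: W B8 -> L2 miss wb->B5  d=D]
14: W B5 -> L2 miss wb->B8  d=D]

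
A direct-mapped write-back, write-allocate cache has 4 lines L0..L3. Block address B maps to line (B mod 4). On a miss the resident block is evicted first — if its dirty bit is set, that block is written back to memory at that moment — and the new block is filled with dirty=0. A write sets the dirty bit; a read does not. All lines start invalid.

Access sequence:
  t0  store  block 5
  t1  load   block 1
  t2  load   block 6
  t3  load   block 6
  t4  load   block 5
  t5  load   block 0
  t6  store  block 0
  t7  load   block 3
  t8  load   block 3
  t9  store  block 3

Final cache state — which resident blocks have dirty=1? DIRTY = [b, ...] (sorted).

0: W B5 → L1 miss [D]
1: R B1 → L1 miss wb→B5 [-]
2: R B6 → L2 miss [-]
3: R B6 → L2 hit [-]
4: R B5 → L1 miss [-]
5: R B0 → L0 miss [-]
6: W B0 → L0 hit [D]
7: R B3 → L3 miss [-]
8: R B3 → L3 hit [-]
9: W B3 → L3 hit [D]

DIRTY = [0, 3]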